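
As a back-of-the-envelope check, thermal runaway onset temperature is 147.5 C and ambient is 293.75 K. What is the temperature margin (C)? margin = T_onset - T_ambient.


Convert: T_ambient = 293.75 K = 20.6 C
margin = 147.5 - 20.6 = 126.9 C

126.9 C


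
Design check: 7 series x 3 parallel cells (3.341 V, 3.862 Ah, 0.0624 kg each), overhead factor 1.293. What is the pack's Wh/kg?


Step 1: V_pack = 7 * 3.341 = 23.387 V
Step 2: C_pack = 3 * 3.862 = 11.586 Ah
Step 3: E_pack = V_pack * C_pack = 23.387 * 11.586 = 270.96 Wh
Step 4: m_pack = 7 * 3 * 0.0624 * 1.293 = 1.6943 kg
Step 5: ED = E_pack / m_pack = 270.96 / 1.6943 = 159.9 Wh/kg

159.9 Wh/kg


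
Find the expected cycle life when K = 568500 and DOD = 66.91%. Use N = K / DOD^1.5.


DOD^1.5 = 547.31
N = K / DOD^1.5 = 568500 / 547.31 = 1039

1039 cycles


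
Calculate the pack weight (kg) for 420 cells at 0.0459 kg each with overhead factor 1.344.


m_pack = n * m_cell * overhead = 420 * 0.0459 * 1.344 = 25.91 kg

25.91 kg


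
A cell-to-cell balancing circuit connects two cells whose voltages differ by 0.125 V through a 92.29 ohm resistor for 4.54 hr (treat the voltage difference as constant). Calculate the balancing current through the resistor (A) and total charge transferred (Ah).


I_bal = dV / R = 0.125 / 92.29 = 0.0013544 A
Q = I_bal * t = 0.0013544 * 4.54 = 0.006149 Ah

I=0.0013544 A, Q=0.006149 Ah


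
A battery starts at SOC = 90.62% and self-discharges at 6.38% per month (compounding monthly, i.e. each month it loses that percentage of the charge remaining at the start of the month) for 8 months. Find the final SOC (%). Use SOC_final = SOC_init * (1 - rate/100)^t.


decay = (1 - 6.38/100)^8 = 0.59013
SOC_final = 90.62 * 0.59013 = 53.48%

53.48%


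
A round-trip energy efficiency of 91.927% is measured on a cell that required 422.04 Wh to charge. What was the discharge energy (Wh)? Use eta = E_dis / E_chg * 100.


E_dis = eta/100 * E_chg = 91.927/100 * 422.04 = 388.0 Wh

388.0 Wh


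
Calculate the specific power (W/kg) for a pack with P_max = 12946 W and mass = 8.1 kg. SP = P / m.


SP = P / m = 12946 / 8.1 = 1598 W/kg

1598 W/kg


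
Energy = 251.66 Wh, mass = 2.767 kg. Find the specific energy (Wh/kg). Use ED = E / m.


Specific energy = 251.66 Wh / 2.767 kg = 90.95 Wh/kg

90.95 Wh/kg


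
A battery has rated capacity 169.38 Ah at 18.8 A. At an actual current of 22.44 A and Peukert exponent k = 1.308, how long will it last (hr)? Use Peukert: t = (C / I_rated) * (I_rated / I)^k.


t_rated = C / I_rated = 169.38 / 18.8 = 9.0096 hr
(I_rated/I)^k = (0.83779)^1.308 = 0.79334
t = t_rated * (I_rated/I)^k = 9.0096 * 0.79334 = 7.148 hr

7.148 hr


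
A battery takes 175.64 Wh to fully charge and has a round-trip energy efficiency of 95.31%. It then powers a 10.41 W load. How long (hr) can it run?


Step 1: E_discharge = eta/100 * E_charge = 95.31/100 * 175.64 = 167.4 Wh
Step 2: t = E_discharge / P = 167.4 / 10.41 = 16.08 hr

16.08 hr


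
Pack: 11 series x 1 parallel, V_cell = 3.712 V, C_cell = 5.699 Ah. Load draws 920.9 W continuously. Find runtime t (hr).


Step 1: E_pack = Ns * V_cell * Np * C_cell = 11 * 3.712 * 1 * 5.699 = 232.7 Wh
Step 2: t = E_pack / P = 232.7 / 920.9 = 0.2527 hr

0.2527 hr


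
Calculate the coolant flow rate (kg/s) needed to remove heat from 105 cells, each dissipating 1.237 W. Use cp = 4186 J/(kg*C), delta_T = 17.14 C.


Step 1: Total heat Q = 105 * 1.237 W = 129.89 W
Step 2: denom = cp * dT = 4186 * 17.14 = 71748
Step 3: m_dot = 129.89 / 71748 = 0.001810 kg/s

0.001810 kg/s


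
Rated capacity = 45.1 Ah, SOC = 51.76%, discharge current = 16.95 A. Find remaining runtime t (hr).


Step 1: remaining = SOC/100 * C_total = 51.76/100 * 45.1 = 23.344 Ah
Step 2: t = remaining / I = 23.344 / 16.95 = 1.377 hr

1.377 hr


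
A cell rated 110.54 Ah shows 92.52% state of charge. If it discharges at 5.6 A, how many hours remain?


Step 1: remaining = SOC/100 * C_total = 92.52/100 * 110.54 = 102.27 Ah
Step 2: t = remaining / I = 102.27 / 5.6 = 18.26 hr

18.26 hr


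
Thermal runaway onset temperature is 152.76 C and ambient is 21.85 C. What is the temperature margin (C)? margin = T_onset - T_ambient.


Safety margin = 152.76 C - 21.85 C = 130.91 C

130.91 C


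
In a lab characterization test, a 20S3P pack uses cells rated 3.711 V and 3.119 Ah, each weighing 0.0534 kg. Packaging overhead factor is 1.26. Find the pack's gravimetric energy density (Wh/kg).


Step 1: V_pack = 20 * 3.711 = 74.22 V
Step 2: C_pack = 3 * 3.119 = 9.357 Ah
Step 3: E_pack = V_pack * C_pack = 74.22 * 9.357 = 694.48 Wh
Step 4: m_pack = 20 * 3 * 0.0534 * 1.26 = 4.037 kg
Step 5: ED = E_pack / m_pack = 694.48 / 4.037 = 172.0 Wh/kg

172.0 Wh/kg


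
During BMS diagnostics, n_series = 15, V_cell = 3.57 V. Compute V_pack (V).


Series voltages add: 15 * 3.57 V = 53.55 V

53.55 V


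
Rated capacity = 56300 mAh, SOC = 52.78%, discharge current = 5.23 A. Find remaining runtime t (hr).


Convert: C_total = 56300 mAh = 56.3 Ah
Step 1: remaining = SOC/100 * C_total = 52.78/100 * 56.3 = 29.715 Ah
Step 2: t = remaining / I = 29.715 / 5.23 = 5.682 hr

5.682 hr


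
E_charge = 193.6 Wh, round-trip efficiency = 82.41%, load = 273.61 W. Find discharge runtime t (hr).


Step 1: E_discharge = eta/100 * E_charge = 82.41/100 * 193.6 = 159.55 Wh
Step 2: t = E_discharge / P = 159.55 / 273.61 = 0.5831 hr

0.5831 hr


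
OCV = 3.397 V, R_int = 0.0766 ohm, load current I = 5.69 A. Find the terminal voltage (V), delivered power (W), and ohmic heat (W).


Step 1: V_terminal = OCV - I*R = 3.397 - 5.69 * 0.0766 = 2.9611 V
Step 2: P_out = V_terminal * I = 2.9611 * 5.69 = 16.85 W
Step 3: Q = I^2 * R = 5.69^2 * 0.0766 = 2.480 W

V=2.9611 V, P=16.85 W, Q=2.480 W


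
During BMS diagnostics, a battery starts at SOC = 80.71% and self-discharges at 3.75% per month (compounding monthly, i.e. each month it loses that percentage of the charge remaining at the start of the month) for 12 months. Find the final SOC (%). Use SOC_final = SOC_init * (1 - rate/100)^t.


decay = (1 - 3.75/100)^12 = 0.63213
SOC_final = 80.71 * 0.63213 = 51.02%

51.02%


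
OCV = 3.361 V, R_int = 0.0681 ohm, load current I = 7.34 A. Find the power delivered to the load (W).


Step 1: V_terminal = OCV - I*R = 3.361 - 7.34 * 0.0681 = 2.8611 V
Step 2: P_out = V_terminal * I = 2.8611 * 7.34 = 21.00 W

21.00 W


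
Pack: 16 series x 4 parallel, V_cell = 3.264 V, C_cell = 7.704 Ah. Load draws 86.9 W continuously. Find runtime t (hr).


Step 1: E_pack = Ns * V_cell * Np * C_cell = 16 * 3.264 * 4 * 7.704 = 1609.3 Wh
Step 2: t = E_pack / P = 1609.3 / 86.9 = 18.52 hr

18.52 hr


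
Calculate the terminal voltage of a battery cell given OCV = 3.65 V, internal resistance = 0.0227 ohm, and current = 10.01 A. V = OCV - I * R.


V = OCV - I*R = 3.65 - 10.01 * 0.0227 = 3.423 V

3.423 V


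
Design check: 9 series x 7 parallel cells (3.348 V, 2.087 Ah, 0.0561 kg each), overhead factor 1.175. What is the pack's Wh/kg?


Step 1: V_pack = 9 * 3.348 = 30.132 V
Step 2: C_pack = 7 * 2.087 = 14.609 Ah
Step 3: E_pack = V_pack * C_pack = 30.132 * 14.609 = 440.2 Wh
Step 4: m_pack = 9 * 7 * 0.0561 * 1.175 = 4.1528 kg
Step 5: ED = E_pack / m_pack = 440.2 / 4.1528 = 106.0 Wh/kg

106.0 Wh/kg


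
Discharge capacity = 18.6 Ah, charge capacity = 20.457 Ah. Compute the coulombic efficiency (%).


eta_c = Q_dis / Q_chg * 100 = 18.6 / 20.457 * 100 = 90.92%

90.92%


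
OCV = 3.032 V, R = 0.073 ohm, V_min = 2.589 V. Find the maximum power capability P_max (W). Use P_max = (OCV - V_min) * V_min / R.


dV = OCV - V_min = 0.443 V (so I_max = dV / R)
P_max = dV * V_min / R = 0.443 * 2.589 / 0.073 = 15.71 W

15.71 W


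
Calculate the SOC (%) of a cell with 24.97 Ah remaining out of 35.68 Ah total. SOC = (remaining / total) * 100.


SOC% = 24.97 / 35.68 * 100 = 69.98%

69.98%


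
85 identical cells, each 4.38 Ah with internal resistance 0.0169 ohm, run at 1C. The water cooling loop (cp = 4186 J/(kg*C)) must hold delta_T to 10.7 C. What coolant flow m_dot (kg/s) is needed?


Step 1: I = 1 * 4.38 = 4.38 A
Step 2: Q_cell = I^2 * R = 4.38^2 * 0.0169 = 0.32422 W
Step 3: Q_total = 85 * 0.32422 = 27.559 W
Step 4: m_dot = Q_total / (cp * dT) = 27.559 / (4186 * 10.7) = 6.153e-04 kg/s

6.153e-04 kg/s


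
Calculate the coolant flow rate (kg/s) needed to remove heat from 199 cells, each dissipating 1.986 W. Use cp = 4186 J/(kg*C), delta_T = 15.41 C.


Q_total = 199 * 1.986 = 395.21 W
m_dot = Q_total / (cp * dT) = 395.21 / (4186 * 15.41) = 0.006127 kg/s

0.006127 kg/s


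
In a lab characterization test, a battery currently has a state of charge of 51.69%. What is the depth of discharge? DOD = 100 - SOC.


DOD = 100 - SOC = 100 - 51.69 = 48.31%

48.31%


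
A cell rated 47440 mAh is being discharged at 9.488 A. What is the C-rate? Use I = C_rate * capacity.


Convert: capacity = 47440 mAh = 47.44 Ah
Rearranging: C_rate = 9.488 / 47.44 = 0.2C

0.2C


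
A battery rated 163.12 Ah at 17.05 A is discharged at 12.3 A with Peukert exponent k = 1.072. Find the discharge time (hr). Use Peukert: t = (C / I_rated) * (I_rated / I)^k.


t_rated = C / I_rated = 163.12 / 17.05 = 9.5672 hr
(I_rated/I)^k = (1.3862)^1.072 = 1.4192
t = t_rated * (I_rated/I)^k = 9.5672 * 1.4192 = 13.58 hr

13.58 hr


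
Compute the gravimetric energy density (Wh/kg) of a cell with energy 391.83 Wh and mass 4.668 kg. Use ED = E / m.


Specific energy = 391.83 Wh / 4.668 kg = 83.94 Wh/kg

83.94 Wh/kg


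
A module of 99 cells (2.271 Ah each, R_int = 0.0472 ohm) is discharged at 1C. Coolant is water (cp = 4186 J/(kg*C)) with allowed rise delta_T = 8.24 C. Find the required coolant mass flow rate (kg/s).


Step 1: I = 1 * 2.271 = 2.271 A
Step 2: Q_cell = I^2 * R = 2.271^2 * 0.0472 = 0.24343 W
Step 3: Q_total = 99 * 0.24343 = 24.1 W
Step 4: m_dot = Q_total / (cp * dT) = 24.1 / (4186 * 8.24) = 6.987e-04 kg/s

6.987e-04 kg/s


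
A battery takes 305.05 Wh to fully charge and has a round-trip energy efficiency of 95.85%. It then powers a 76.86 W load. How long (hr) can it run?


Step 1: E_discharge = eta/100 * E_charge = 95.85/100 * 305.05 = 292.39 Wh
Step 2: t = E_discharge / P = 292.39 / 76.86 = 3.804 hr

3.804 hr


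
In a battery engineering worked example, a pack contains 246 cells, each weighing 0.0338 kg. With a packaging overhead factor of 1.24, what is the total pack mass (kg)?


m_pack = n * m_cell * overhead = 246 * 0.0338 * 1.24 = 10.31 kg

10.31 kg


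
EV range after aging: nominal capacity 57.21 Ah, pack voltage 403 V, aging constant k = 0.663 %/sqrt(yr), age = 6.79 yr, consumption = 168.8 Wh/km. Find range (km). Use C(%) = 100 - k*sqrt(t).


Step 1: capacity retention = 100 - 0.663 * sqrt(6.79) = 100 - 0.663 * 2.6058 = 98.272%
Step 2: C_now = 57.21 * 98.272/100 = 56.221 Ah
Step 3: E_pack = V * C_now = 403 * 56.221 = 22657 Wh
Step 4: range = E_pack / consumption = 22657 / 168.8 = 134.2 km

134.2 km


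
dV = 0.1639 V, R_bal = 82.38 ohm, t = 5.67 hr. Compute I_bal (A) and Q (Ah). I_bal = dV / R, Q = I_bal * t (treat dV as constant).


First, Ohm's law: I_bal = 0.1639 V / 82.38 ohm = 0.0019896 A
Then Q = I * t = 0.0019896 A * 5.67 hr = 0.01128 Ah

I=0.0019896 A, Q=0.01128 Ah


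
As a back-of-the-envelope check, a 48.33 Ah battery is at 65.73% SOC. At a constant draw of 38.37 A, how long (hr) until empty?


Step 1: remaining = SOC/100 * C_total = 65.73/100 * 48.33 = 31.767 Ah
Step 2: t = remaining / I = 31.767 / 38.37 = 0.8279 hr

0.8279 hr


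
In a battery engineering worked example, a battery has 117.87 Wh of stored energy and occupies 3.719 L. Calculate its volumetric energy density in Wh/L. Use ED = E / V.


ED = E / V = 117.87 / 3.719 = 31.69 Wh/L

31.69 Wh/L


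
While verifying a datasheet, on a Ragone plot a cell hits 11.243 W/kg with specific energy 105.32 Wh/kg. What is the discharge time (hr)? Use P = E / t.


t = E / P = 105.32 / 11.243 = 9.368 hr

9.368 hr


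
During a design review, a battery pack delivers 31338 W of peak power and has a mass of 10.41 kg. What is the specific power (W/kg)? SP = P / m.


Specific power = 31338 W / 10.41 kg = 3010 W/kg

3010 W/kg


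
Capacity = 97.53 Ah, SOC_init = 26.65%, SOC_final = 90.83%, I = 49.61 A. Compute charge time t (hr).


Step 1: dSOC = 90.83% - 26.65% = 64.18%
Step 2: delta_Ah = 97.53 * 64.18 / 100 = 62.595 Ah
Step 3: t = 62.595 / 49.61 = 1.262 hr

1.262 hr


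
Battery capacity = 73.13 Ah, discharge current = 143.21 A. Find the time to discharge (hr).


t = capacity / current = 73.13 / 143.21 = 0.5106 hr

0.5106 hr


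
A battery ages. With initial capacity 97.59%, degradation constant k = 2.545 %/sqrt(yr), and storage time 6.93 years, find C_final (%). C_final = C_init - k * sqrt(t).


sqrt(t) = sqrt(6.93) = 2.6325
C_final = 97.59 - 2.545 * 2.6325 = 90.89%

90.89%


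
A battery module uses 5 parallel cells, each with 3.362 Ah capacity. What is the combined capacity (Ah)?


Parallel capacities add: 5 * 3.362 Ah = 16.81 Ah

16.81 Ah


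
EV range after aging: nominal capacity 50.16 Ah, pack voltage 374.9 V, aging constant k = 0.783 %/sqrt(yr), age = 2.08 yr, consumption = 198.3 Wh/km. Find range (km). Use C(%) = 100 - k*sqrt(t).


Step 1: capacity retention = 100 - 0.783 * sqrt(2.08) = 100 - 0.783 * 1.4422 = 98.871%
Step 2: C_now = 50.16 * 98.871/100 = 49.594 Ah
Step 3: E_pack = V * C_now = 374.9 * 49.594 = 18593 Wh
Step 4: range = E_pack / consumption = 18593 / 198.3 = 93.76 km

93.76 km


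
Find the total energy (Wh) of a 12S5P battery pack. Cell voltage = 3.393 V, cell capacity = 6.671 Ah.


E = Ns * Vcell * Np * Ccell = 12 * 3.393 * 5 * 6.671 = 1358 Wh

1358 Wh


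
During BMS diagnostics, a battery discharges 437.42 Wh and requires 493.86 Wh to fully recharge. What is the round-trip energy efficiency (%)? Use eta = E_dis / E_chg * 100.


Round-trip efficiency = 437.42/493.86 * 100% = 88.57%

88.57%


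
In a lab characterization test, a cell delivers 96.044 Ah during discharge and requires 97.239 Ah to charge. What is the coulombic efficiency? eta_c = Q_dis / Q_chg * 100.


eta_c = Q_dis / Q_chg * 100 = 96.044 / 97.239 * 100 = 98.77%

98.77%


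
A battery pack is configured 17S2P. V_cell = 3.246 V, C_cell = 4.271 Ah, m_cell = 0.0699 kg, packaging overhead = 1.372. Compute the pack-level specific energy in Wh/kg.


Step 1: V_pack = 17 * 3.246 = 55.182 V
Step 2: C_pack = 2 * 4.271 = 8.542 Ah
Step 3: E_pack = V_pack * C_pack = 55.182 * 8.542 = 471.36 Wh
Step 4: m_pack = 17 * 2 * 0.0699 * 1.372 = 3.2607 kg
Step 5: ED = E_pack / m_pack = 471.36 / 3.2607 = 144.6 Wh/kg

144.6 Wh/kg


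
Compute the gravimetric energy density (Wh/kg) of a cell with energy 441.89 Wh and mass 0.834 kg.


ED = E / m = 441.89 / 0.834 = 529.8 Wh/kg

529.8 Wh/kg


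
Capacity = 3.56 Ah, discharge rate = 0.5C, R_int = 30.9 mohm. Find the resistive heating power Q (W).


Convert: R = 30.9 mohm = 0.0309 ohm
Step 1: I = C_rate * capacity = 0.5 * 3.56 = 1.78 A
Step 2: Q = I^2 * R = 1.78^2 * 0.0309 = 3.1684 * 0.0309 = 0.09790 W

0.09790 W


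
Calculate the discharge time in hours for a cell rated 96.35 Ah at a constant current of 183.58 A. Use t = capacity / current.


t = capacity / current = 96.35 / 183.58 = 0.5248 hr

0.5248 hr


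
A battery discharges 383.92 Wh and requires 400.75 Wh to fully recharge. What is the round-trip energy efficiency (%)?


Round-trip efficiency = 383.92/400.75 * 100% = 95.80%

95.80%


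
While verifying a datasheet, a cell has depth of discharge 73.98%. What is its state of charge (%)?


SOC = 100 - DOD = 100 - 73.98 = 26.02%

26.02%


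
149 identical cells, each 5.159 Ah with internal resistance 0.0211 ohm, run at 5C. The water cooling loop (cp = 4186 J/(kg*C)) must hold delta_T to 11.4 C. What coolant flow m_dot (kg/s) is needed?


Step 1: I = 5 * 5.159 = 25.795 A
Step 2: Q_cell = I^2 * R = 25.795^2 * 0.0211 = 14.04 W
Step 3: Q_total = 149 * 14.04 = 2092 W
Step 4: m_dot = Q_total / (cp * dT) = 2092 / (4186 * 11.4) = 0.04384 kg/s

0.04384 kg/s


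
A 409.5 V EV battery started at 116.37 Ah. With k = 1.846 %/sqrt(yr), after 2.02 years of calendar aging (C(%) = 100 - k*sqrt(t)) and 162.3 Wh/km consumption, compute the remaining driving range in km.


Step 1: capacity retention = 100 - 1.846 * sqrt(2.02) = 100 - 1.846 * 1.4213 = 97.376%
Step 2: C_now = 116.37 * 97.376/100 = 113.32 Ah
Step 3: E_pack = V * C_now = 409.5 * 113.32 = 46405 Wh
Step 4: range = E_pack / consumption = 46405 / 162.3 = 285.9 km

285.9 km


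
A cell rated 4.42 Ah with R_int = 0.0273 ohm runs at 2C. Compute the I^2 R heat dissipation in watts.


Step 1: I = C_rate * capacity = 2 * 4.42 = 8.84 A
Step 2: Q = I^2 * R = 8.84^2 * 0.0273 = 78.146 * 0.0273 = 2.133 W

2.133 W


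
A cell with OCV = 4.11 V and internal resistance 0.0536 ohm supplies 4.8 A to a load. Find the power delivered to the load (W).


Step 1: V_terminal = OCV - I*R = 4.11 - 4.8 * 0.0536 = 3.8527 V
Step 2: P_out = V_terminal * I = 3.8527 * 4.8 = 18.49 W

18.49 W


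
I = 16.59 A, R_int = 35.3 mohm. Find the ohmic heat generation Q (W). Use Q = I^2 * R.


Convert: R = 35.3 mohm = 0.0353 ohm
I^2 = 275.23
Q = 275.23 * 0.0353 = 9.716 W

9.716 W


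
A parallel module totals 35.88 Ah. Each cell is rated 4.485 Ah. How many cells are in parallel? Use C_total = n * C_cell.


n = C_total / C_cell = 35.88 / 4.485 = 8

8


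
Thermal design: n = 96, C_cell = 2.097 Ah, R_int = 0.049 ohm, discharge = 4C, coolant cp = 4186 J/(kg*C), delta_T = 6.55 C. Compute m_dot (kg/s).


Step 1: I = 4 * 2.097 = 8.388 A
Step 2: Q_cell = I^2 * R = 8.388^2 * 0.049 = 3.4476 W
Step 3: Q_total = 96 * 3.4476 = 330.97 W
Step 4: m_dot = Q_total / (cp * dT) = 330.97 / (4186 * 6.55) = 0.01207 kg/s

0.01207 kg/s


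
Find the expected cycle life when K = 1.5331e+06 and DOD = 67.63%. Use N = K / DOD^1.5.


DOD^1.5 = 556.17
N = K / DOD^1.5 = 1.5331e+06 / 556.17 = 2757

2757 cycles


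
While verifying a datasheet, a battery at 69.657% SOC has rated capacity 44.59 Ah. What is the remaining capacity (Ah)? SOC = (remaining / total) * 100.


remaining = SOC / 100 * total = 69.657 / 100 * 44.59 = 31.06 Ah

31.06 Ah


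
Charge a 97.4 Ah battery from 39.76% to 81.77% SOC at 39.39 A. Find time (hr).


Step 1: dSOC = 81.77% - 39.76% = 42.01%
Step 2: delta_Ah = 97.4 * 42.01 / 100 = 40.918 Ah
Step 3: t = 40.918 / 39.39 = 1.039 hr

1.039 hr


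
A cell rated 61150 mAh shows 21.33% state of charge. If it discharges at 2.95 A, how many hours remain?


Convert: C_total = 61150 mAh = 61.15 Ah
Step 1: remaining = SOC/100 * C_total = 21.33/100 * 61.15 = 13.043 Ah
Step 2: t = remaining / I = 13.043 / 2.95 = 4.421 hr

4.421 hr


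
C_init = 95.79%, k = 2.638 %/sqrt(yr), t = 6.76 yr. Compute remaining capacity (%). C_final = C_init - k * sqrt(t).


sqrt(t) = sqrt(6.76) = 2.6
C_final = 95.79 - 2.638 * 2.6 = 88.93%

88.93%


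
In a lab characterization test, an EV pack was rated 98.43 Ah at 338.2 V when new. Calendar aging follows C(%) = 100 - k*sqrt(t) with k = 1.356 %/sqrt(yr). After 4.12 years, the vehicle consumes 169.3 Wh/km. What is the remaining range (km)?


Step 1: capacity retention = 100 - 1.356 * sqrt(4.12) = 100 - 1.356 * 2.0298 = 97.248%
Step 2: C_now = 98.43 * 97.248/100 = 95.721 Ah
Step 3: E_pack = V * C_now = 338.2 * 95.721 = 32373 Wh
Step 4: range = E_pack / consumption = 32373 / 169.3 = 191.2 km

191.2 km


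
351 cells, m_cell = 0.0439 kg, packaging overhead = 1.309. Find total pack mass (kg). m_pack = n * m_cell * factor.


m_pack = n * m_cell * overhead = 351 * 0.0439 * 1.309 = 20.17 kg

20.17 kg


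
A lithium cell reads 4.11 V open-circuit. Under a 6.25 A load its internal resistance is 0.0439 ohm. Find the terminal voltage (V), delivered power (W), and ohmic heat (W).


Step 1: V_terminal = OCV - I*R = 4.11 - 6.25 * 0.0439 = 3.8356 V
Step 2: P_out = V_terminal * I = 3.8356 * 6.25 = 23.97 W
Step 3: Q = I^2 * R = 6.25^2 * 0.0439 = 1.715 W

V=3.8356 V, P=23.97 W, Q=1.715 W


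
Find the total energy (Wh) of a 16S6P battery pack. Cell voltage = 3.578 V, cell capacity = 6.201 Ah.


V_pack = 16 * 3.578 = 57.248 V
C_pack = 6 * 6.201 = 37.206 Ah
E = V_pack * C_pack = 57.248 * 37.206 = 2130 Wh

2130 Wh


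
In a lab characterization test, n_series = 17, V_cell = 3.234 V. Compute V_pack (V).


Series voltages add: 17 * 3.234 V = 54.978 V

54.978 V


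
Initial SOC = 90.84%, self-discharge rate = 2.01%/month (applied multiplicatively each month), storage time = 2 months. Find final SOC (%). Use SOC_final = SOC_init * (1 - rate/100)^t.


decay = (1 - 2.01/100)^2 = 0.9602
SOC_final = 90.84 * 0.9602 = 87.22%

87.22%


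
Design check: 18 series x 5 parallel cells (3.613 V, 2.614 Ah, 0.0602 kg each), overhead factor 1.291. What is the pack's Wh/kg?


Step 1: V_pack = 18 * 3.613 = 65.034 V
Step 2: C_pack = 5 * 2.614 = 13.07 Ah
Step 3: E_pack = V_pack * C_pack = 65.034 * 13.07 = 849.99 Wh
Step 4: m_pack = 18 * 5 * 0.0602 * 1.291 = 6.9946 kg
Step 5: ED = E_pack / m_pack = 849.99 / 6.9946 = 121.5 Wh/kg

121.5 Wh/kg


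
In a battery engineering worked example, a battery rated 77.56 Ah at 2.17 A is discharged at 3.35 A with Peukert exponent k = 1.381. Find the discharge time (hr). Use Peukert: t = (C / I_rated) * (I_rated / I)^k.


Step 1: t_rated = C / I_rated = 77.56 / 2.17 = 35.742 hr
Step 2: ratio = 2.17 / 3.35 = 0.64776
Step 3: ratio^k = 0.64776^1.381 = 0.54899
Step 4: t = t_rated * ratio^k = 35.742 * 0.54899 = 19.62 hr

19.62 hr


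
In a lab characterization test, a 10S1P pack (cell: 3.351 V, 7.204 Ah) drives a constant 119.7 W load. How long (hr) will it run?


Step 1: E_pack = Ns * V_cell * Np * C_cell = 10 * 3.351 * 1 * 7.204 = 241.41 Wh
Step 2: t = E_pack / P = 241.41 / 119.7 = 2.017 hr

2.017 hr


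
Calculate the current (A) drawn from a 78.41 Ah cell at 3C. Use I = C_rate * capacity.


I = C_rate * capacity = 3 * 78.41 = 235.23 A

235.23 A


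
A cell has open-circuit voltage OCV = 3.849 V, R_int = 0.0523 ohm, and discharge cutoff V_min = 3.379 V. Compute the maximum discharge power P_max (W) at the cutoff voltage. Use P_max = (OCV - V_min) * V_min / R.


dV = OCV - V_min = 0.47 V (so I_max = dV / R)
P_max = dV * V_min / R = 0.47 * 3.379 / 0.0523 = 30.37 W

30.37 W


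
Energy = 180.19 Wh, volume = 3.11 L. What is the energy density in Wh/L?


Volumetric ED = 180.19 Wh / 3.11 L = 57.94 Wh/L

57.94 Wh/L


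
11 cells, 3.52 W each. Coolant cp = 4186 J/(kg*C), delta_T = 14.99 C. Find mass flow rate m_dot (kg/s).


Q_total = 11 * 3.52 = 38.72 W
m_dot = Q_total / (cp * dT) = 38.72 / (4186 * 14.99) = 6.171e-04 kg/s

6.171e-04 kg/s


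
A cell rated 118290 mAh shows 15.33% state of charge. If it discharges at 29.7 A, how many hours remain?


Convert: C_total = 118290 mAh = 118.29 Ah
Step 1: remaining = SOC/100 * C_total = 15.33/100 * 118.29 = 18.134 Ah
Step 2: t = remaining / I = 18.134 / 29.7 = 0.6106 hr

0.6106 hr


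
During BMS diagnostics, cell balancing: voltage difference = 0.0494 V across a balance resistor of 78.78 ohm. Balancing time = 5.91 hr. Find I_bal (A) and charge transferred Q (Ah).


First, Ohm's law: I_bal = 0.0494 V / 78.78 ohm = 6.2706e-04 A
Then Q = I * t = 6.2706e-04 A * 5.91 hr = 0.003706 Ah

I=6.2706e-04 A, Q=0.003706 Ah


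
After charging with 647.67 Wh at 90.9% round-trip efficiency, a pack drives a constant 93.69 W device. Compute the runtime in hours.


Step 1: E_discharge = eta/100 * E_charge = 90.9/100 * 647.67 = 588.73 Wh
Step 2: t = E_discharge / P = 588.73 / 93.69 = 6.284 hr

6.284 hr


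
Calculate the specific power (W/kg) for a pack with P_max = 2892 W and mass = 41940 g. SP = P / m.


Convert: m = 41940 g = 41.94 kg
SP = P / m = 2892 / 41.94 = 68.96 W/kg

68.96 W/kg


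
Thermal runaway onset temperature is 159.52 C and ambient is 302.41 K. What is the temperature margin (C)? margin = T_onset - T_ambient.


Convert: T_ambient = 302.41 K = 29.26 C
margin = 159.52 - 29.26 = 130.26 C

130.26 C


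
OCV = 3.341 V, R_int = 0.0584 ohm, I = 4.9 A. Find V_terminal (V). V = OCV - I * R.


V = OCV - I*R = 3.341 - 4.9 * 0.0584 = 3.055 V

3.055 V


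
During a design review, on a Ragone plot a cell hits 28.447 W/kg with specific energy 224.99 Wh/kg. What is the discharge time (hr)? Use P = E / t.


t = E / P = 224.99 / 28.447 = 7.909 hr

7.909 hr


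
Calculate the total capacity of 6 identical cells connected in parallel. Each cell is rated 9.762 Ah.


Parallel capacities add: 6 * 9.762 Ah = 58.572 Ah

58.572 Ah


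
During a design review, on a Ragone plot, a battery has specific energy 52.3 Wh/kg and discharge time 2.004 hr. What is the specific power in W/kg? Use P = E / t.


Specific power = 52.3 Wh/kg / 2.004 hr = 26.10 W/kg

26.10 W/kg


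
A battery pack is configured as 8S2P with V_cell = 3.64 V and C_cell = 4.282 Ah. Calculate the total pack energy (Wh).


V_pack = 8 * 3.64 = 29.12 V
C_pack = 2 * 4.282 = 8.564 Ah
E = V_pack * C_pack = 29.12 * 8.564 = 249.4 Wh

249.4 Wh


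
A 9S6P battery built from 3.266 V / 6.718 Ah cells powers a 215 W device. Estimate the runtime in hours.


Step 1: E_pack = Ns * V_cell * Np * C_cell = 9 * 3.266 * 6 * 6.718 = 1184.8 Wh
Step 2: t = E_pack / P = 1184.8 / 215 = 5.511 hr

5.511 hr


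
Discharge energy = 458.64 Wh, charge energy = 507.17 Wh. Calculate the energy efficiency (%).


Round-trip efficiency = 458.64/507.17 * 100% = 90.43%

90.43%


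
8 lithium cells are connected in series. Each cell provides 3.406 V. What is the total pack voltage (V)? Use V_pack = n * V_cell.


Series voltages add: 8 * 3.406 V = 27.248 V

27.248 V


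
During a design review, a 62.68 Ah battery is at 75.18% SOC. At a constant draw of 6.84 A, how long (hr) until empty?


Step 1: remaining = SOC/100 * C_total = 75.18/100 * 62.68 = 47.123 Ah
Step 2: t = remaining / I = 47.123 / 6.84 = 6.889 hr

6.889 hr


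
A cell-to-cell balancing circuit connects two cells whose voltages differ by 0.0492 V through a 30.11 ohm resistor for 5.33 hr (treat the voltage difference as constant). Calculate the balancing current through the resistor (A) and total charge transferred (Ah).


First, Ohm's law: I_bal = 0.0492 V / 30.11 ohm = 0.001634 A
Then Q = I * t = 0.001634 A * 5.33 hr = 0.008709 Ah

I=0.001634 A, Q=0.008709 Ah


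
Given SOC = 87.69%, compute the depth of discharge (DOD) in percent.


DOD = 100 - SOC = 100 - 87.69 = 12.31%

12.31%


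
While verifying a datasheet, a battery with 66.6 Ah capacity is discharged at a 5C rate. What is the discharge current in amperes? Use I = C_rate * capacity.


I = C_rate * capacity = 5 * 66.6 = 333 A

333 A


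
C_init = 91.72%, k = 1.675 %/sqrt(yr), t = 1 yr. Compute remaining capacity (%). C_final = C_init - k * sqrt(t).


sqrt(t) = sqrt(1) = 1
C_final = 91.72 - 1.675 * 1 = 90.05%

90.05%


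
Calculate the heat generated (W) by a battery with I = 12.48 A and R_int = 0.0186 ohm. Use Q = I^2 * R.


I^2 = 155.75
Q = 155.75 * 0.0186 = 2.897 W

2.897 W


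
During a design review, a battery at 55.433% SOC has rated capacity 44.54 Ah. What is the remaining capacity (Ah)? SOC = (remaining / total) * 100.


remaining = SOC / 100 * total = 55.433 / 100 * 44.54 = 24.69 Ah

24.69 Ah


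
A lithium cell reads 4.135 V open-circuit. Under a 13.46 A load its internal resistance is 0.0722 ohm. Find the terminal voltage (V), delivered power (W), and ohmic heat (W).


Step 1: V_terminal = OCV - I*R = 4.135 - 13.46 * 0.0722 = 3.1632 V
Step 2: P_out = V_terminal * I = 3.1632 * 13.46 = 42.58 W
Step 3: Q = I^2 * R = 13.46^2 * 0.0722 = 13.08 W

V=3.1632 V, P=42.58 W, Q=13.08 W


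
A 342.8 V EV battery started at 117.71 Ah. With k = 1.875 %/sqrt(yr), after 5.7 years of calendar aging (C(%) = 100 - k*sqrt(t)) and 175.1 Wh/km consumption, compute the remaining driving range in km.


Step 1: capacity retention = 100 - 1.875 * sqrt(5.7) = 100 - 1.875 * 2.3875 = 95.523%
Step 2: C_now = 117.71 * 95.523/100 = 112.44 Ah
Step 3: E_pack = V * C_now = 342.8 * 112.44 = 38544 Wh
Step 4: range = E_pack / consumption = 38544 / 175.1 = 220.1 km

220.1 km


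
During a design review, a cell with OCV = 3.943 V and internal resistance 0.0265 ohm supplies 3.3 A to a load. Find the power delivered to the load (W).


Step 1: V_terminal = OCV - I*R = 3.943 - 3.3 * 0.0265 = 3.8556 V
Step 2: P_out = V_terminal * I = 3.8556 * 3.3 = 12.72 W

12.72 W


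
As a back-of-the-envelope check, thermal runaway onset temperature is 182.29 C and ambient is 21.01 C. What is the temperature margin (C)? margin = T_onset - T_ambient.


margin = T_onset - T_ambient = 182.29 - 21.01 = 161.28 C

161.28 C


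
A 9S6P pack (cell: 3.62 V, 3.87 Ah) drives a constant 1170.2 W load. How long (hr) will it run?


Step 1: E_pack = Ns * V_cell * Np * C_cell = 9 * 3.62 * 6 * 3.87 = 756.51 Wh
Step 2: t = E_pack / P = 756.51 / 1170.2 = 0.6465 hr

0.6465 hr


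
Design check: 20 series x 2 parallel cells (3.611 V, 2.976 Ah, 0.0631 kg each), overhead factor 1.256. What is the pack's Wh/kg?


Step 1: V_pack = 20 * 3.611 = 72.22 V
Step 2: C_pack = 2 * 2.976 = 5.952 Ah
Step 3: E_pack = V_pack * C_pack = 72.22 * 5.952 = 429.85 Wh
Step 4: m_pack = 20 * 2 * 0.0631 * 1.256 = 3.1701 kg
Step 5: ED = E_pack / m_pack = 429.85 / 3.1701 = 135.6 Wh/kg

135.6 Wh/kg


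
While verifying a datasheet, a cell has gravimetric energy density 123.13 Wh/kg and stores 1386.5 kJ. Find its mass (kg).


Convert: E = 1386.5 kJ = 385.14 Wh
m = E / ED = 385.14 / 123.13 = 3.128 kg

3.128 kg


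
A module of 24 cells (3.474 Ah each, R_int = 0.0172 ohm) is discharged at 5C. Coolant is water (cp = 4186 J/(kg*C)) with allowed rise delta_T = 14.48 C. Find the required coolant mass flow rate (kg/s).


Step 1: I = 5 * 3.474 = 17.37 A
Step 2: Q_cell = I^2 * R = 17.37^2 * 0.0172 = 5.1895 W
Step 3: Q_total = 24 * 5.1895 = 124.55 W
Step 4: m_dot = Q_total / (cp * dT) = 124.55 / (4186 * 14.48) = 0.002055 kg/s

0.002055 kg/s


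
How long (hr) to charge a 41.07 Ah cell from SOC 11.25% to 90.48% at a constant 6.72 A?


Step 1: dSOC = 90.48% - 11.25% = 79.23%
Step 2: delta_Ah = 41.07 * 79.23 / 100 = 32.54 Ah
Step 3: t = 32.54 / 6.72 = 4.842 hr

4.842 hr


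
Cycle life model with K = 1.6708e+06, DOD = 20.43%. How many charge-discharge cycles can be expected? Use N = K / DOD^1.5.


Step 1: DOD^1.5 = 20.43^1.5 = 92.343
Step 2: N = 1.6708e+06 / 92.343 = 18090 cycles

18090 cycles


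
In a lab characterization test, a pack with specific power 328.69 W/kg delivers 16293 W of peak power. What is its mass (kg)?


m = P / SP = 16293 / 328.69 = 49.57 kg

49.57 kg


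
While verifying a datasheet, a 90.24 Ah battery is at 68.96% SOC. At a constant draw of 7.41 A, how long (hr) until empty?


Step 1: remaining = SOC/100 * C_total = 68.96/100 * 90.24 = 62.23 Ah
Step 2: t = remaining / I = 62.23 / 7.41 = 8.398 hr

8.398 hr


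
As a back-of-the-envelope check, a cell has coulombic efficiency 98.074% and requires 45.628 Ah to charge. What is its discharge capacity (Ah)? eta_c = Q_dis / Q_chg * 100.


Q_dis = eta/100 * Q_chg = 98.074/100 * 45.628 = 44.75 Ah

44.75 Ah


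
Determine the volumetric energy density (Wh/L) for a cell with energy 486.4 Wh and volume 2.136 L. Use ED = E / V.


ED = E / V = 486.4 / 2.136 = 227.7 Wh/L

227.7 Wh/L


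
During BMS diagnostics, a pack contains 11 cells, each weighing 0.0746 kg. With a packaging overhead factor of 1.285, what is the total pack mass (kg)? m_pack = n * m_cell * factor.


Cell mass sum = 11 * 0.0746 = 0.8206 kg
With overhead 1.285: m_pack = 0.8206 * 1.285 = 1.054 kg

1.054 kg


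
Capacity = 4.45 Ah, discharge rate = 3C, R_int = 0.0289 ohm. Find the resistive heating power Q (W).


Step 1: I = C_rate * capacity = 3 * 4.45 = 13.35 A
Step 2: Q = I^2 * R = 13.35^2 * 0.0289 = 178.22 * 0.0289 = 5.151 W

5.151 W


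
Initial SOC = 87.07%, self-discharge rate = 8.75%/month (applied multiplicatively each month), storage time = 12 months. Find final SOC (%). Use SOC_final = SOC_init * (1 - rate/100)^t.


Monthly retention factor = 1 - 8.75/100 = 0.9125
Over 12 months: factor^12 = 0.33327
SOC_final = 87.07 * 0.33327 = 29.02%

29.02%


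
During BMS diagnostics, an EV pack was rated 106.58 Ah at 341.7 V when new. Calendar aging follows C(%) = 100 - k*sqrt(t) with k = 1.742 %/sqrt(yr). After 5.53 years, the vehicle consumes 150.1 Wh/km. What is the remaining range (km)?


Step 1: capacity retention = 100 - 1.742 * sqrt(5.53) = 100 - 1.742 * 2.3516 = 95.904%
Step 2: C_now = 106.58 * 95.904/100 = 102.21 Ah
Step 3: E_pack = V * C_now = 341.7 * 102.21 = 34925 Wh
Step 4: range = E_pack / consumption = 34925 / 150.1 = 232.7 km

232.7 km


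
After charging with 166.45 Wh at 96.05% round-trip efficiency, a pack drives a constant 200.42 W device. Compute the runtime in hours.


Step 1: E_discharge = eta/100 * E_charge = 96.05/100 * 166.45 = 159.88 Wh
Step 2: t = E_discharge / P = 159.88 / 200.42 = 0.7977 hr

0.7977 hr


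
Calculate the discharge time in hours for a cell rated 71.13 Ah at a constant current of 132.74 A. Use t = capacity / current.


Runtime = 71.13 Ah / 132.74 A = 0.5359 hr

0.5359 hr


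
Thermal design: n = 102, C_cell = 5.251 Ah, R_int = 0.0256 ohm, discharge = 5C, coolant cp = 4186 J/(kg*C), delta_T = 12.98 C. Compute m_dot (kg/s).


Step 1: I = 5 * 5.251 = 26.255 A
Step 2: Q_cell = I^2 * R = 26.255^2 * 0.0256 = 17.647 W
Step 3: Q_total = 102 * 17.647 = 1800 W
Step 4: m_dot = Q_total / (cp * dT) = 1800 / (4186 * 12.98) = 0.03313 kg/s

0.03313 kg/s


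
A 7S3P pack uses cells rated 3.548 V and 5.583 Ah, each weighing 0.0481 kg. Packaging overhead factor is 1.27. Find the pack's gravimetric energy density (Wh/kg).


Step 1: V_pack = 7 * 3.548 = 24.836 V
Step 2: C_pack = 3 * 5.583 = 16.749 Ah
Step 3: E_pack = V_pack * C_pack = 24.836 * 16.749 = 415.98 Wh
Step 4: m_pack = 7 * 3 * 0.0481 * 1.27 = 1.2828 kg
Step 5: ED = E_pack / m_pack = 415.98 / 1.2828 = 324.3 Wh/kg

324.3 Wh/kg


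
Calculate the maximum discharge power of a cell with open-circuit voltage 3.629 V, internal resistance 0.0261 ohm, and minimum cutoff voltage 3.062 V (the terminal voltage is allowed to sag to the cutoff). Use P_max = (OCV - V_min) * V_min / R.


P_max = (OCV - V_min) * V_min / R = (3.629 - 3.062) * 3.062 / 0.0261 = 0.567 * 3.062 / 0.0261 = 66.52 W

66.52 W


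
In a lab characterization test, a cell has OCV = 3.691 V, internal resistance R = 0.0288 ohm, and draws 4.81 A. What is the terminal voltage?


IR drop = 4.81 * 0.0288 = 0.13853 V
V = 3.691 - 0.13853 = 3.552 V

3.552 V


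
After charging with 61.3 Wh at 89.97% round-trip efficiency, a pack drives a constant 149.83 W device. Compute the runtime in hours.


Step 1: E_discharge = eta/100 * E_charge = 89.97/100 * 61.3 = 55.152 Wh
Step 2: t = E_discharge / P = 55.152 / 149.83 = 0.3681 hr

0.3681 hr


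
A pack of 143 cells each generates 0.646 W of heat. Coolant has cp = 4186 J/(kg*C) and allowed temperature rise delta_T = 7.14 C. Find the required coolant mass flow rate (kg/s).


Q_total = 143 * 0.646 = 92.378 W
m_dot = Q_total / (cp * dT) = 92.378 / (4186 * 7.14) = 0.003091 kg/s

0.003091 kg/s


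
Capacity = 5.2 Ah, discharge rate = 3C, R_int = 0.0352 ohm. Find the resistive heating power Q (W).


Step 1: I = C_rate * capacity = 3 * 5.2 = 15.6 A
Step 2: Q = I^2 * R = 15.6^2 * 0.0352 = 243.36 * 0.0352 = 8.566 W

8.566 W


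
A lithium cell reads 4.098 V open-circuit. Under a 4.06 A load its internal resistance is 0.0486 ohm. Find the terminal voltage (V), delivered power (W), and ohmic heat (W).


Step 1: V_terminal = OCV - I*R = 4.098 - 4.06 * 0.0486 = 3.9007 V
Step 2: P_out = V_terminal * I = 3.9007 * 4.06 = 15.84 W
Step 3: Q = I^2 * R = 4.06^2 * 0.0486 = 0.8011 W

V=3.9007 V, P=15.84 W, Q=0.8011 W


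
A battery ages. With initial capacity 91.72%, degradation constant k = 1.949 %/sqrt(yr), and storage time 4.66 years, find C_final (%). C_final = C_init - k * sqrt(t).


Step 1: sqrt(4.66 yr) = 2.1587
Step 2: drop = 1.949 * 2.1587 = 4.2073
Step 3: C_final = 91.72 - 4.2073 = 87.51%

87.51%


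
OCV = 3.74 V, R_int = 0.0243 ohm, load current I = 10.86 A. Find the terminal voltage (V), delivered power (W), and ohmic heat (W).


Step 1: V_terminal = OCV - I*R = 3.74 - 10.86 * 0.0243 = 3.4761 V
Step 2: P_out = V_terminal * I = 3.4761 * 10.86 = 37.75 W
Step 3: Q = I^2 * R = 10.86^2 * 0.0243 = 2.866 W

V=3.4761 V, P=37.75 W, Q=2.866 W


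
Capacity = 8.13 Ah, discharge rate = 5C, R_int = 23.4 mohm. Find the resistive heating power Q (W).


Convert: R = 23.4 mohm = 0.0234 ohm
Step 1: I = C_rate * capacity = 5 * 8.13 = 40.65 A
Step 2: Q = I^2 * R = 40.65^2 * 0.0234 = 1652.4 * 0.0234 = 38.67 W

38.67 W


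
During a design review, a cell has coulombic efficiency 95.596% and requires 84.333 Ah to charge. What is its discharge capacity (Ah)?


Q_dis = eta/100 * Q_chg = 95.596/100 * 84.333 = 80.62 Ah

80.62 Ah


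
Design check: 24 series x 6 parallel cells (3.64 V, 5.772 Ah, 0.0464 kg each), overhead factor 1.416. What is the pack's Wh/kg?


Step 1: V_pack = 24 * 3.64 = 87.36 V
Step 2: C_pack = 6 * 5.772 = 34.632 Ah
Step 3: E_pack = V_pack * C_pack = 87.36 * 34.632 = 3025.5 Wh
Step 4: m_pack = 24 * 6 * 0.0464 * 1.416 = 9.4611 kg
Step 5: ED = E_pack / m_pack = 3025.5 / 9.4611 = 319.8 Wh/kg

319.8 Wh/kg


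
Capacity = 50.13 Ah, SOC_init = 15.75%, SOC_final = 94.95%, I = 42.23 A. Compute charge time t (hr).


delta_Ah = 50.13 * (94.95 - 15.75) / 100 = 39.703 Ah
t = delta_Ah / I = 39.703 / 42.23 = 0.9402 hr

0.9402 hr


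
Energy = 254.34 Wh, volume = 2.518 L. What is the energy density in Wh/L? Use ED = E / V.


ED = E / V = 254.34 / 2.518 = 101.0 Wh/L

101.0 Wh/L


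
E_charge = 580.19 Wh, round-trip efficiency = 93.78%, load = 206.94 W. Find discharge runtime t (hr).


Step 1: E_discharge = eta/100 * E_charge = 93.78/100 * 580.19 = 544.1 Wh
Step 2: t = E_discharge / P = 544.1 / 206.94 = 2.629 hr

2.629 hr


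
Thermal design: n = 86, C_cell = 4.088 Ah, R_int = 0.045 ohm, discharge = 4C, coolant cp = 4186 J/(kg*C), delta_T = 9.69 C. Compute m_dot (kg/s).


Step 1: I = 4 * 4.088 = 16.352 A
Step 2: Q_cell = I^2 * R = 16.352^2 * 0.045 = 12.032 W
Step 3: Q_total = 86 * 12.032 = 1034.8 W
Step 4: m_dot = Q_total / (cp * dT) = 1034.8 / (4186 * 9.69) = 0.02551 kg/s

0.02551 kg/s


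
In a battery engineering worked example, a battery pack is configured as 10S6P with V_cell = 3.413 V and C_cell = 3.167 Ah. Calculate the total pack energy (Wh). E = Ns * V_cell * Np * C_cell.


V_pack = 10 * 3.413 = 34.13 V
C_pack = 6 * 3.167 = 19.002 Ah
E = V_pack * C_pack = 34.13 * 19.002 = 648.5 Wh

648.5 Wh


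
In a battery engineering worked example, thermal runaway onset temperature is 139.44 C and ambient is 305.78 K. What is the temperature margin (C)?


Convert: T_ambient = 305.78 K = 32.63 C
margin = 139.44 - 32.63 = 106.81 C

106.81 C


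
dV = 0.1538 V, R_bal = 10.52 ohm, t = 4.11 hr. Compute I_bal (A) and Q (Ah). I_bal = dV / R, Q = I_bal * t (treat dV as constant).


First, Ohm's law: I_bal = 0.1538 V / 10.52 ohm = 0.01462 A
Then Q = I * t = 0.01462 A * 4.11 hr = 0.06009 Ah

I=0.01462 A, Q=0.06009 Ah


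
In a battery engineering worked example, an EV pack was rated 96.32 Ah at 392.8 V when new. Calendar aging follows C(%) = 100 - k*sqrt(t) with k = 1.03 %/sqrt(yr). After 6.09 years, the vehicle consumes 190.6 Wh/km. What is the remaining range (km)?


Step 1: capacity retention = 100 - 1.03 * sqrt(6.09) = 100 - 1.03 * 2.4678 = 97.458%
Step 2: C_now = 96.32 * 97.458/100 = 93.872 Ah
Step 3: E_pack = V * C_now = 392.8 * 93.872 = 36873 Wh
Step 4: range = E_pack / consumption = 36873 / 190.6 = 193.5 km

193.5 km
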